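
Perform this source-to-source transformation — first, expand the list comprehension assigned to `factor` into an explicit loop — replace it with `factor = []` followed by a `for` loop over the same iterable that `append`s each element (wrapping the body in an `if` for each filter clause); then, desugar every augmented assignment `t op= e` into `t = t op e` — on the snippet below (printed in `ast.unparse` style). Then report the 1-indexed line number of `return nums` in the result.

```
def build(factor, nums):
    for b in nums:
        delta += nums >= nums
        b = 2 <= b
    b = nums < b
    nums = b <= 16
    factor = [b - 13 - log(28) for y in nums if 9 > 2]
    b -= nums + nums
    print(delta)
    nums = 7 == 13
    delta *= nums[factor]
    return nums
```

Transformed code:
def build(factor, nums):
    for b in nums:
        delta = delta + (nums >= nums)
        b = 2 <= b
    b = nums < b
    nums = b <= 16
    factor = []
    for y in nums:
        if 9 > 2:
            factor.append(b - 13 - log(28))
    b = b - (nums + nums)
    print(delta)
    nums = 7 == 13
    delta = delta * nums[factor]
    return nums

15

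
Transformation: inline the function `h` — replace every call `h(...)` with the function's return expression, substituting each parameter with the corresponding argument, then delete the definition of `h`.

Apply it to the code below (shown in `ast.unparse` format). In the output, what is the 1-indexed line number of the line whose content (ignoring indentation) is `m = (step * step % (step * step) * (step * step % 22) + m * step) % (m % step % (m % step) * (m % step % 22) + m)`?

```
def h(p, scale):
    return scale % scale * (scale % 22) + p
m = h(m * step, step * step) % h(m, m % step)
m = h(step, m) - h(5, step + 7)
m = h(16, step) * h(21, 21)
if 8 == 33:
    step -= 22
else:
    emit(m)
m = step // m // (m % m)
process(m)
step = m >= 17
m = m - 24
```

1

Transformed code:
m = (step * step % (step * step) * (step * step % 22) + m * step) % (m % step % (m % step) * (m % step % 22) + m)
m = m % m * (m % 22) + step - ((step + 7) % (step + 7) * ((step + 7) % 22) + 5)
m = (step % step * (step % 22) + 16) * (21 % 21 * (21 % 22) + 21)
if 8 == 33:
    step -= 22
else:
    emit(m)
m = step // m // (m % m)
process(m)
step = m >= 17
m = m - 24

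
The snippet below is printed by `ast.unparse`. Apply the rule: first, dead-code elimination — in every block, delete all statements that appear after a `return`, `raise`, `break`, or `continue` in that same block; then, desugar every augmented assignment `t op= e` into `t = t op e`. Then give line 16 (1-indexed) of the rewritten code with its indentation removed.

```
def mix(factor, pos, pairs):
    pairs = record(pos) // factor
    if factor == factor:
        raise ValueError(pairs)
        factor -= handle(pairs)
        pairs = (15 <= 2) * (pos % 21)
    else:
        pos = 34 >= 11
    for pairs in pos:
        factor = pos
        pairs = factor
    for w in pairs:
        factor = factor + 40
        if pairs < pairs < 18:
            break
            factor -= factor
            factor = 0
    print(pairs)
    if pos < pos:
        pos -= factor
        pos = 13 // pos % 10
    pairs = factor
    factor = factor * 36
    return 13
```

Transformed code:
def mix(factor, pos, pairs):
    pairs = record(pos) // factor
    if factor == factor:
        raise ValueError(pairs)
    else:
        pos = 34 >= 11
    for pairs in pos:
        factor = pos
        pairs = factor
    for w in pairs:
        factor = factor + 40
        if pairs < pairs < 18:
            break
    print(pairs)
    if pos < pos:
        pos = pos - factor
        pos = 13 // pos % 10
    pairs = factor
    factor = factor * 36
    return 13

pos = pos - factor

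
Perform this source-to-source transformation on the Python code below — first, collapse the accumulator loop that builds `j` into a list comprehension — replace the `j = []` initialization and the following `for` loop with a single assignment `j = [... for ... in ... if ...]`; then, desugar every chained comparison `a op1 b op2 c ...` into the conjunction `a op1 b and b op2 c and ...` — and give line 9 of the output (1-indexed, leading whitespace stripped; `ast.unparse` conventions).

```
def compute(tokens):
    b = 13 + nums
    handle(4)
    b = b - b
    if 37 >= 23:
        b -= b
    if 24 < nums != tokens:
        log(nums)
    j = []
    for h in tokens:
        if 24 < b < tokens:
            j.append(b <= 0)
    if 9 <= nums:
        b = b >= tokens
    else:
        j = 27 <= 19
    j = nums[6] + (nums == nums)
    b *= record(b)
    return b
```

Transformed code:
def compute(tokens):
    b = 13 + nums
    handle(4)
    b = b - b
    if 37 >= 23:
        b -= b
    if 24 < nums and nums != tokens:
        log(nums)
    j = [b <= 0 for h in tokens if 24 < b and b < tokens]
    if 9 <= nums:
        b = b >= tokens
    else:
        j = 27 <= 19
    j = nums[6] + (nums == nums)
    b *= record(b)
    return b

j = [b <= 0 for h in tokens if 24 < b and b < tokens]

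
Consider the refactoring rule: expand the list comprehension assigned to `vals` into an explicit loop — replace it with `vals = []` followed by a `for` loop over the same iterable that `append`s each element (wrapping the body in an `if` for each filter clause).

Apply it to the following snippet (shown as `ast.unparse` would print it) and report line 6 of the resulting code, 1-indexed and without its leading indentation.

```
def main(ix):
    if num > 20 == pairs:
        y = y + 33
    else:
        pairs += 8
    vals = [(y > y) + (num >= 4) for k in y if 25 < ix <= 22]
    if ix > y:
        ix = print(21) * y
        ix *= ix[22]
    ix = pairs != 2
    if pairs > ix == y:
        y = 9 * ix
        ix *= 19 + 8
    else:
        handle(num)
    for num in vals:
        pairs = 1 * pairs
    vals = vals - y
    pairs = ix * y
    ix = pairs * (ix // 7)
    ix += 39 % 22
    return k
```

vals = []

Transformed code:
def main(ix):
    if num > 20 == pairs:
        y = y + 33
    else:
        pairs += 8
    vals = []
    for k in y:
        if 25 < ix <= 22:
            vals.append((y > y) + (num >= 4))
    if ix > y:
        ix = print(21) * y
        ix *= ix[22]
    ix = pairs != 2
    if pairs > ix == y:
        y = 9 * ix
        ix *= 19 + 8
    else:
        handle(num)
    for num in vals:
        pairs = 1 * pairs
    vals = vals - y
    pairs = ix * y
    ix = pairs * (ix // 7)
    ix += 39 % 22
    return k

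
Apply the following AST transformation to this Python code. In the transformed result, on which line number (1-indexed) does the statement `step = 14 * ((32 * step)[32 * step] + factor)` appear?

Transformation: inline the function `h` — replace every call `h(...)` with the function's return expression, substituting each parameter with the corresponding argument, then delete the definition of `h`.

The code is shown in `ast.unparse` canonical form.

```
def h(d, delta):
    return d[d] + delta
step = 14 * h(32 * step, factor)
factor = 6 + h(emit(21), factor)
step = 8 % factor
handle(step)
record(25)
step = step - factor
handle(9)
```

Transformed code:
step = 14 * ((32 * step)[32 * step] + factor)
factor = 6 + (emit(21)[emit(21)] + factor)
step = 8 % factor
handle(step)
record(25)
step = step - factor
handle(9)

1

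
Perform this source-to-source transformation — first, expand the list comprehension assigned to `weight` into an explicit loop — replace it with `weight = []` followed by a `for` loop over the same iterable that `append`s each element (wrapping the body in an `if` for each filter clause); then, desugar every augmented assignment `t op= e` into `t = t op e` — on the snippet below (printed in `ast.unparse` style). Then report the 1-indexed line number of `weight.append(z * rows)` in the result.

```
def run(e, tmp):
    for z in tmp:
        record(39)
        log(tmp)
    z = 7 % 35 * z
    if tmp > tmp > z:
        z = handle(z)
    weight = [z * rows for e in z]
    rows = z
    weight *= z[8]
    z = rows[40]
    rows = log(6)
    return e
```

10

Transformed code:
def run(e, tmp):
    for z in tmp:
        record(39)
        log(tmp)
    z = 7 % 35 * z
    if tmp > tmp > z:
        z = handle(z)
    weight = []
    for e in z:
        weight.append(z * rows)
    rows = z
    weight = weight * z[8]
    z = rows[40]
    rows = log(6)
    return e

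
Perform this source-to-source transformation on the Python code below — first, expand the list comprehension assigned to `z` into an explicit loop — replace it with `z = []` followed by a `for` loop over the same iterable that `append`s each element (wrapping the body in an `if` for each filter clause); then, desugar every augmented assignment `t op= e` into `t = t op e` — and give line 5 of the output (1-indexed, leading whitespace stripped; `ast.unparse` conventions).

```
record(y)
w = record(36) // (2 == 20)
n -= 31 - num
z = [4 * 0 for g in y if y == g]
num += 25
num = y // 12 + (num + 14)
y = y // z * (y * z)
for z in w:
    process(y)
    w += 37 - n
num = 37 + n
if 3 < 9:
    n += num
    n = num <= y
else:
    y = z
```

for g in y:

Transformed code:
record(y)
w = record(36) // (2 == 20)
n = n - (31 - num)
z = []
for g in y:
    if y == g:
        z.append(4 * 0)
num = num + 25
num = y // 12 + (num + 14)
y = y // z * (y * z)
for z in w:
    process(y)
    w = w + (37 - n)
num = 37 + n
if 3 < 9:
    n = n + num
    n = num <= y
else:
    y = z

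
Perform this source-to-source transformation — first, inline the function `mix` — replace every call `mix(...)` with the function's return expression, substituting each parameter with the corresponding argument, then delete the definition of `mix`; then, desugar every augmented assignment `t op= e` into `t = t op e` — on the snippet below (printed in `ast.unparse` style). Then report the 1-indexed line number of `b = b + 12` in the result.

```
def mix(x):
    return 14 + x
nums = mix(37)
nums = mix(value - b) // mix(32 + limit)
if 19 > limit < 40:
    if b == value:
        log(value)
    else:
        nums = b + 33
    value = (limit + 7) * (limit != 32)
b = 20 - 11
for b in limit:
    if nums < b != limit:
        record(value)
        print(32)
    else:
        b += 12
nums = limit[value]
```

Transformed code:
nums = 14 + 37
nums = (14 + (value - b)) // (14 + (32 + limit))
if 19 > limit < 40:
    if b == value:
        log(value)
    else:
        nums = b + 33
    value = (limit + 7) * (limit != 32)
b = 20 - 11
for b in limit:
    if nums < b != limit:
        record(value)
        print(32)
    else:
        b = b + 12
nums = limit[value]

15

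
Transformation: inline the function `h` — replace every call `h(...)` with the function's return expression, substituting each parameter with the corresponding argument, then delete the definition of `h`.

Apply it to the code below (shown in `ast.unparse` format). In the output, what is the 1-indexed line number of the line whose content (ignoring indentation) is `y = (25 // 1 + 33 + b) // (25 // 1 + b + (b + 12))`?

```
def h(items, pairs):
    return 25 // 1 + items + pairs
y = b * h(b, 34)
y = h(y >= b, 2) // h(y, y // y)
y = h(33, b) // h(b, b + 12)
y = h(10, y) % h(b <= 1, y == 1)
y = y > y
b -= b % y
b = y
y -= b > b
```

3

Transformed code:
y = b * (25 // 1 + b + 34)
y = (25 // 1 + (y >= b) + 2) // (25 // 1 + y + y // y)
y = (25 // 1 + 33 + b) // (25 // 1 + b + (b + 12))
y = (25 // 1 + 10 + y) % (25 // 1 + (b <= 1) + (y == 1))
y = y > y
b -= b % y
b = y
y -= b > b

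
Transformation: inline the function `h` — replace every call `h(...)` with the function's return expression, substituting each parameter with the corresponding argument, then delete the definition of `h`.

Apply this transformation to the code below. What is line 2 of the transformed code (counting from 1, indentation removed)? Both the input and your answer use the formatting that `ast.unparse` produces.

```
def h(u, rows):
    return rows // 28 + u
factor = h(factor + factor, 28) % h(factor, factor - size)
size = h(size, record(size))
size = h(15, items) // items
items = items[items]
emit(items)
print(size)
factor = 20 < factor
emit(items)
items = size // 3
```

size = record(size) // 28 + size

Transformed code:
factor = (28 // 28 + (factor + factor)) % ((factor - size) // 28 + factor)
size = record(size) // 28 + size
size = (items // 28 + 15) // items
items = items[items]
emit(items)
print(size)
factor = 20 < factor
emit(items)
items = size // 3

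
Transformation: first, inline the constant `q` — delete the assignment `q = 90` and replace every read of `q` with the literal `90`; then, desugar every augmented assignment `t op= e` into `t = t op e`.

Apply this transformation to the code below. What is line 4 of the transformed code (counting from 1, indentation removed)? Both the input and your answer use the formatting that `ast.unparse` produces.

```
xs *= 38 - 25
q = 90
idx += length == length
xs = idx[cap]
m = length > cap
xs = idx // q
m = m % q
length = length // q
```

m = length > cap

Transformed code:
xs = xs * (38 - 25)
idx = idx + (length == length)
xs = idx[cap]
m = length > cap
xs = idx // 90
m = m % 90
length = length // 90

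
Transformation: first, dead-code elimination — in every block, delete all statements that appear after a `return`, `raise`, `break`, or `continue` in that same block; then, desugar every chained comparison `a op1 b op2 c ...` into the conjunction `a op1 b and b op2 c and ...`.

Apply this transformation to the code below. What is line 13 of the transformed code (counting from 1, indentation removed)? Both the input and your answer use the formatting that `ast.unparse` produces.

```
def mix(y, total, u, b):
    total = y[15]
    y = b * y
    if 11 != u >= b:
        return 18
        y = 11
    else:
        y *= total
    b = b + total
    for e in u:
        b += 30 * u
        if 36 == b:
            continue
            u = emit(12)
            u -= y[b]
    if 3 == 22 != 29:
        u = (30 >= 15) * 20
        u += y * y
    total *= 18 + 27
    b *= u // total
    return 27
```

if 3 == 22 and 22 != 29:

Transformed code:
def mix(y, total, u, b):
    total = y[15]
    y = b * y
    if 11 != u and u >= b:
        return 18
    else:
        y *= total
    b = b + total
    for e in u:
        b += 30 * u
        if 36 == b:
            continue
    if 3 == 22 and 22 != 29:
        u = (30 >= 15) * 20
        u += y * y
    total *= 18 + 27
    b *= u // total
    return 27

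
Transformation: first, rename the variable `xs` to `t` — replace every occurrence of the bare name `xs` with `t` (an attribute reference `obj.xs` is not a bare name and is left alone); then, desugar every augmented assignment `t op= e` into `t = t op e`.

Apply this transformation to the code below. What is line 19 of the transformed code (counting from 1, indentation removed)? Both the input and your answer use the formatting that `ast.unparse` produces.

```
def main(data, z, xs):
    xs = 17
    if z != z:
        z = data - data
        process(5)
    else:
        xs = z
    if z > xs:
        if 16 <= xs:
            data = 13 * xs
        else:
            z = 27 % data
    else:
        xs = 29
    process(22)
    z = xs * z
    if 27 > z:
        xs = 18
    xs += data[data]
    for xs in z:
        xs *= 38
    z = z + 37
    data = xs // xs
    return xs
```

t = t + data[data]

Transformed code:
def main(data, z, t):
    t = 17
    if z != z:
        z = data - data
        process(5)
    else:
        t = z
    if z > t:
        if 16 <= t:
            data = 13 * t
        else:
            z = 27 % data
    else:
        t = 29
    process(22)
    z = t * z
    if 27 > z:
        t = 18
    t = t + data[data]
    for t in z:
        t = t * 38
    z = z + 37
    data = t // t
    return t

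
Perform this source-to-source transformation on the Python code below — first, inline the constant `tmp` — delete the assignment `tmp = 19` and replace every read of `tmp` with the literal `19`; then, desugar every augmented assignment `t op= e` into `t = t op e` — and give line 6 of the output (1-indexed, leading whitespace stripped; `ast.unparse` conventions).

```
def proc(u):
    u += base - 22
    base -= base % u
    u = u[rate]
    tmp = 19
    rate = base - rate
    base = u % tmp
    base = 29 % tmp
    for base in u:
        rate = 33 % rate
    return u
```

base = u % 19

Transformed code:
def proc(u):
    u = u + (base - 22)
    base = base - base % u
    u = u[rate]
    rate = base - rate
    base = u % 19
    base = 29 % 19
    for base in u:
        rate = 33 % rate
    return u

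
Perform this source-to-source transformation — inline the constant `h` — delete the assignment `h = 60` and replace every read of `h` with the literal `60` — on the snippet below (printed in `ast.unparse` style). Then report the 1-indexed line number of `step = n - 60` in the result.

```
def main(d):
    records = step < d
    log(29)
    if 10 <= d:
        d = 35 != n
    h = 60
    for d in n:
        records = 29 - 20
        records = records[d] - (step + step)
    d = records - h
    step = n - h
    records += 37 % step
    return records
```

Transformed code:
def main(d):
    records = step < d
    log(29)
    if 10 <= d:
        d = 35 != n
    for d in n:
        records = 29 - 20
        records = records[d] - (step + step)
    d = records - 60
    step = n - 60
    records += 37 % step
    return records

10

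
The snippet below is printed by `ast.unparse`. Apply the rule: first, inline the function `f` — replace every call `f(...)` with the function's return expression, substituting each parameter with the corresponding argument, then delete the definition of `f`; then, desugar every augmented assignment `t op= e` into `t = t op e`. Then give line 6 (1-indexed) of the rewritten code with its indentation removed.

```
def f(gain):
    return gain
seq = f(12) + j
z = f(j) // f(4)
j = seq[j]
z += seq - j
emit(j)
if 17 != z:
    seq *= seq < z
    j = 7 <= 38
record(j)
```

if 17 != z:

Transformed code:
seq = 12 + j
z = j // 4
j = seq[j]
z = z + (seq - j)
emit(j)
if 17 != z:
    seq = seq * (seq < z)
    j = 7 <= 38
record(j)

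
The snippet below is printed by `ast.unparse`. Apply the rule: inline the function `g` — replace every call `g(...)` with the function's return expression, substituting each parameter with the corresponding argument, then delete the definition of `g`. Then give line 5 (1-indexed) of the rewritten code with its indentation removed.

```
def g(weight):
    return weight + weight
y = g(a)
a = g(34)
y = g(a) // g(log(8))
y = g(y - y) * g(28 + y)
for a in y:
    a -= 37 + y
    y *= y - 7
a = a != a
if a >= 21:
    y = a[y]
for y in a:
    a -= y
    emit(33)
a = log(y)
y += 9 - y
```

Transformed code:
y = a + a
a = 34 + 34
y = (a + a) // (log(8) + log(8))
y = (y - y + (y - y)) * (28 + y + (28 + y))
for a in y:
    a -= 37 + y
    y *= y - 7
a = a != a
if a >= 21:
    y = a[y]
for y in a:
    a -= y
    emit(33)
a = log(y)
y += 9 - y

for a in y:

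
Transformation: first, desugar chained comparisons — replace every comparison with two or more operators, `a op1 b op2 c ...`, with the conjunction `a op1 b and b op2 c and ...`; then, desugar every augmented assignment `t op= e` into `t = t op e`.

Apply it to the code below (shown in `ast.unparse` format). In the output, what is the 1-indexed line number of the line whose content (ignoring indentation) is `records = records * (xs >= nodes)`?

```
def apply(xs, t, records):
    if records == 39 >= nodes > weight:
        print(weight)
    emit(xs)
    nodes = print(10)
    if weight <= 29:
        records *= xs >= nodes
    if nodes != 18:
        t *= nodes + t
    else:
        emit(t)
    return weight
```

Transformed code:
def apply(xs, t, records):
    if records == 39 and 39 >= nodes and (nodes > weight):
        print(weight)
    emit(xs)
    nodes = print(10)
    if weight <= 29:
        records = records * (xs >= nodes)
    if nodes != 18:
        t = t * (nodes + t)
    else:
        emit(t)
    return weight

7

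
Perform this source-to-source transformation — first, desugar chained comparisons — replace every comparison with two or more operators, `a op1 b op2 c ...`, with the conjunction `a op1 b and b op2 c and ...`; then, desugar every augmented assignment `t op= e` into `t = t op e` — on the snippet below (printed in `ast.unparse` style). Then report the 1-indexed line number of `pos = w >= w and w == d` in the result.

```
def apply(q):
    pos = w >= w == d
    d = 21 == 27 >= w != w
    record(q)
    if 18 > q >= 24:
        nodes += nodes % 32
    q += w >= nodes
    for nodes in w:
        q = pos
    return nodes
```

2

Transformed code:
def apply(q):
    pos = w >= w and w == d
    d = 21 == 27 and 27 >= w and (w != w)
    record(q)
    if 18 > q and q >= 24:
        nodes = nodes + nodes % 32
    q = q + (w >= nodes)
    for nodes in w:
        q = pos
    return nodes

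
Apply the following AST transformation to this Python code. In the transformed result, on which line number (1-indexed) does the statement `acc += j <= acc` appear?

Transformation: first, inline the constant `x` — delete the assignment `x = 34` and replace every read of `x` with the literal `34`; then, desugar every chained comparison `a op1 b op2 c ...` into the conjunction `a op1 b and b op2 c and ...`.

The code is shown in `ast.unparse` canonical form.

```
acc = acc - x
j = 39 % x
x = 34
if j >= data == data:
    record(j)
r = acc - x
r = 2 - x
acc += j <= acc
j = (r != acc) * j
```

7

Transformed code:
acc = acc - 34
j = 39 % 34
if j >= data and data == data:
    record(j)
r = acc - 34
r = 2 - 34
acc += j <= acc
j = (r != acc) * j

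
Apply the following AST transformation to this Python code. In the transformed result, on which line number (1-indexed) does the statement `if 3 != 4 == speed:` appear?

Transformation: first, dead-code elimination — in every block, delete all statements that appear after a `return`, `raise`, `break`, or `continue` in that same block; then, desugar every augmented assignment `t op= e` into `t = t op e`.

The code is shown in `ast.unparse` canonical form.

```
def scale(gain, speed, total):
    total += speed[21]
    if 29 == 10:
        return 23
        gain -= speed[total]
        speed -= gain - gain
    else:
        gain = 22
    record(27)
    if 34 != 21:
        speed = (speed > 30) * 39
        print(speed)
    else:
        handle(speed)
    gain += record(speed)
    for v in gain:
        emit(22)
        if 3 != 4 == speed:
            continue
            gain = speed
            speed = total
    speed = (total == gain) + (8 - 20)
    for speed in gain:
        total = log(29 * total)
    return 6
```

Transformed code:
def scale(gain, speed, total):
    total = total + speed[21]
    if 29 == 10:
        return 23
    else:
        gain = 22
    record(27)
    if 34 != 21:
        speed = (speed > 30) * 39
        print(speed)
    else:
        handle(speed)
    gain = gain + record(speed)
    for v in gain:
        emit(22)
        if 3 != 4 == speed:
            continue
    speed = (total == gain) + (8 - 20)
    for speed in gain:
        total = log(29 * total)
    return 6

16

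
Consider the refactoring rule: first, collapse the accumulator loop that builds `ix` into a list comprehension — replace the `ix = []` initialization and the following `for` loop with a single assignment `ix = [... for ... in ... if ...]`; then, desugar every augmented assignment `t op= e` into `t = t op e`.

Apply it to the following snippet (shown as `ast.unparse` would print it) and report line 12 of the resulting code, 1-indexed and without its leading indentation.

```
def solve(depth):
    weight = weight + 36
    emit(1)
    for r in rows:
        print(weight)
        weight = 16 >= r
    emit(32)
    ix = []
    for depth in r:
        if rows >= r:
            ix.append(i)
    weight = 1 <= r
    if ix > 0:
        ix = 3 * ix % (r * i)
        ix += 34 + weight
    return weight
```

ix = ix + (34 + weight)

Transformed code:
def solve(depth):
    weight = weight + 36
    emit(1)
    for r in rows:
        print(weight)
        weight = 16 >= r
    emit(32)
    ix = [i for depth in r if rows >= r]
    weight = 1 <= r
    if ix > 0:
        ix = 3 * ix % (r * i)
        ix = ix + (34 + weight)
    return weight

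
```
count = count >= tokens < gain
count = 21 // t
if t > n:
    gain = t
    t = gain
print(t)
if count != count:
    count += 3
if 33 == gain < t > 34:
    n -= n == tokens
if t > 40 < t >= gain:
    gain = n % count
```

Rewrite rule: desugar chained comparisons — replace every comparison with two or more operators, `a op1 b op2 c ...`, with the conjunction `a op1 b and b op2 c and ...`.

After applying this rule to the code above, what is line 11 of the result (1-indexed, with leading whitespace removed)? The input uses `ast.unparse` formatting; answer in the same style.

Transformed code:
count = count >= tokens and tokens < gain
count = 21 // t
if t > n:
    gain = t
    t = gain
print(t)
if count != count:
    count += 3
if 33 == gain and gain < t and (t > 34):
    n -= n == tokens
if t > 40 and 40 < t and (t >= gain):
    gain = n % count

if t > 40 and 40 < t and (t >= gain):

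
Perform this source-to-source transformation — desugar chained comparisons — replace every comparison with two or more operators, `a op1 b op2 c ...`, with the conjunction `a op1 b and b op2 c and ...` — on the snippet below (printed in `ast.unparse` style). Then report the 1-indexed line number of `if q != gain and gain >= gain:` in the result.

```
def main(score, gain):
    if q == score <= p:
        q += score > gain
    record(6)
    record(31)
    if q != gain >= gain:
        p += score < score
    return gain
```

6

Transformed code:
def main(score, gain):
    if q == score and score <= p:
        q += score > gain
    record(6)
    record(31)
    if q != gain and gain >= gain:
        p += score < score
    return gain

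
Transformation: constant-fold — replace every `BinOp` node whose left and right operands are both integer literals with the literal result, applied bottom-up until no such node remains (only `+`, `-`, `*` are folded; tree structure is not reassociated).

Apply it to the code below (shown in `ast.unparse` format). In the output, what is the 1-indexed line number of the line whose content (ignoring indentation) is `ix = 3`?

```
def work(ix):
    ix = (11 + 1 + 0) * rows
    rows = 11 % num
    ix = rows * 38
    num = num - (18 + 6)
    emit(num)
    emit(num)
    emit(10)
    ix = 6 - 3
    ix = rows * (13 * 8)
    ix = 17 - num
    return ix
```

9

Transformed code:
def work(ix):
    ix = 12 * rows
    rows = 11 % num
    ix = rows * 38
    num = num - 24
    emit(num)
    emit(num)
    emit(10)
    ix = 3
    ix = rows * 104
    ix = 17 - num
    return ix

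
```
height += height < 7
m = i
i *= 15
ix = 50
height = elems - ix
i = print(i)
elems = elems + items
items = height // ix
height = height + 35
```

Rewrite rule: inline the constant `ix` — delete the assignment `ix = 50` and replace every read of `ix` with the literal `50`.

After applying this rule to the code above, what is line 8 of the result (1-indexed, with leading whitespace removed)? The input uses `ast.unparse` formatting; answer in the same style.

height = height + 35

Transformed code:
height += height < 7
m = i
i *= 15
height = elems - 50
i = print(i)
elems = elems + items
items = height // 50
height = height + 35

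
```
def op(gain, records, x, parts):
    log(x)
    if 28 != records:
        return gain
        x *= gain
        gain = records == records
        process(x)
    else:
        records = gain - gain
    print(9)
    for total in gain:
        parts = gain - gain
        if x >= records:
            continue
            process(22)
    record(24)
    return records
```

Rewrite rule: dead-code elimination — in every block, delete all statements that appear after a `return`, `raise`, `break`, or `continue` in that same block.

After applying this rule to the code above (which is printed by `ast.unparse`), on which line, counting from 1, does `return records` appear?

Transformed code:
def op(gain, records, x, parts):
    log(x)
    if 28 != records:
        return gain
    else:
        records = gain - gain
    print(9)
    for total in gain:
        parts = gain - gain
        if x >= records:
            continue
    record(24)
    return records

13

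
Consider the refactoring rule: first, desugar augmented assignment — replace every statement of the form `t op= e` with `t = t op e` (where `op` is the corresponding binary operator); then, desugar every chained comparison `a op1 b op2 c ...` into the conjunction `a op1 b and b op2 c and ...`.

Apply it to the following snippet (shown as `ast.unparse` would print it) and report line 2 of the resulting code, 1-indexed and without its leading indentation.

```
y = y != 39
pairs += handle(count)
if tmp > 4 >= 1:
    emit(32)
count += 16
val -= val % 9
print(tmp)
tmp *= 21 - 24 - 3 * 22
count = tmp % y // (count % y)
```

Transformed code:
y = y != 39
pairs = pairs + handle(count)
if tmp > 4 and 4 >= 1:
    emit(32)
count = count + 16
val = val - val % 9
print(tmp)
tmp = tmp * (21 - 24 - 3 * 22)
count = tmp % y // (count % y)

pairs = pairs + handle(count)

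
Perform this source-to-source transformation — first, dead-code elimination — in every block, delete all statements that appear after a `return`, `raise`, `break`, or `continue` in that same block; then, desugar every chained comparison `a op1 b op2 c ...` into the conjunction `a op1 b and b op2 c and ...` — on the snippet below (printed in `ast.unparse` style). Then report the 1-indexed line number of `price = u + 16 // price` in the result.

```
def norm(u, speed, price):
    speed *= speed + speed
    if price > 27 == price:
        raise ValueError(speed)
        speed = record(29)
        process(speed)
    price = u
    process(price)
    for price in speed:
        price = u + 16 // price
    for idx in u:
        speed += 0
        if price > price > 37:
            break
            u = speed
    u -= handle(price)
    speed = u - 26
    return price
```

Transformed code:
def norm(u, speed, price):
    speed *= speed + speed
    if price > 27 and 27 == price:
        raise ValueError(speed)
    price = u
    process(price)
    for price in speed:
        price = u + 16 // price
    for idx in u:
        speed += 0
        if price > price and price > 37:
            break
    u -= handle(price)
    speed = u - 26
    return price

8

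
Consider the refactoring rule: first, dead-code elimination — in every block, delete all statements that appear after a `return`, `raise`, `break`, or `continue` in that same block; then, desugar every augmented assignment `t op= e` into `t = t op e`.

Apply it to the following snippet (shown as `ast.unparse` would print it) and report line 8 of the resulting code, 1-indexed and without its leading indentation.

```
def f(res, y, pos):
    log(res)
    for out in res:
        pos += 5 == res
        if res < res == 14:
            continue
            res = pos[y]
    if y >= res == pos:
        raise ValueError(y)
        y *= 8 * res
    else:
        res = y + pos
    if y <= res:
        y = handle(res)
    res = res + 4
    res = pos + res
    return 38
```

raise ValueError(y)

Transformed code:
def f(res, y, pos):
    log(res)
    for out in res:
        pos = pos + (5 == res)
        if res < res == 14:
            continue
    if y >= res == pos:
        raise ValueError(y)
    else:
        res = y + pos
    if y <= res:
        y = handle(res)
    res = res + 4
    res = pos + res
    return 38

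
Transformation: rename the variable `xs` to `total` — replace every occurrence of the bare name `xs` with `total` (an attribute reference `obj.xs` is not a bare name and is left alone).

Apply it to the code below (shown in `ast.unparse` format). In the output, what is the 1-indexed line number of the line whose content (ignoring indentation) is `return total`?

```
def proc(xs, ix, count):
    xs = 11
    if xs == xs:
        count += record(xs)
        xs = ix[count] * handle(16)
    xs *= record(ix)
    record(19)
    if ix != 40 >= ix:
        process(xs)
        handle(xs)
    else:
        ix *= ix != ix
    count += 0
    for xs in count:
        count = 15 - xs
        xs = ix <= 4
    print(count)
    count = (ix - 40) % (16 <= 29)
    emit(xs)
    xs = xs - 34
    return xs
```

Transformed code:
def proc(total, ix, count):
    total = 11
    if total == total:
        count += record(total)
        total = ix[count] * handle(16)
    total *= record(ix)
    record(19)
    if ix != 40 >= ix:
        process(total)
        handle(total)
    else:
        ix *= ix != ix
    count += 0
    for total in count:
        count = 15 - total
        total = ix <= 4
    print(count)
    count = (ix - 40) % (16 <= 29)
    emit(total)
    total = total - 34
    return total

21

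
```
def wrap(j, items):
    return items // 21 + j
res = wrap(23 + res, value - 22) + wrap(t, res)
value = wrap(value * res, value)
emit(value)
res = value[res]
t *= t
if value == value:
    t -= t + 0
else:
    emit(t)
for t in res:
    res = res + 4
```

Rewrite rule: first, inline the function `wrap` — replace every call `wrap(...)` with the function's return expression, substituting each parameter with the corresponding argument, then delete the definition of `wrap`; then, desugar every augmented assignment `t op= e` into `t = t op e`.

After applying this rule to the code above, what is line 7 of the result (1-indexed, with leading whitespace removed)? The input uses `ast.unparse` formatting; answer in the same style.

Transformed code:
res = (value - 22) // 21 + (23 + res) + (res // 21 + t)
value = value // 21 + value * res
emit(value)
res = value[res]
t = t * t
if value == value:
    t = t - (t + 0)
else:
    emit(t)
for t in res:
    res = res + 4

t = t - (t + 0)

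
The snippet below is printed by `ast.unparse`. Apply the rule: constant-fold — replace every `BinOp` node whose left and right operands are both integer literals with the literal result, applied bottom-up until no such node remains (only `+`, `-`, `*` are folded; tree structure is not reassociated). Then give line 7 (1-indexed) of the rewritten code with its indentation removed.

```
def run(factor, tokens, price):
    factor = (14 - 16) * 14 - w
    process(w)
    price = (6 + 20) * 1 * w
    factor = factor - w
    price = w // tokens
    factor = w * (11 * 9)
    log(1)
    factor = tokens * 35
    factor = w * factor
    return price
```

factor = w * 99

Transformed code:
def run(factor, tokens, price):
    factor = -28 - w
    process(w)
    price = 26 * w
    factor = factor - w
    price = w // tokens
    factor = w * 99
    log(1)
    factor = tokens * 35
    factor = w * factor
    return price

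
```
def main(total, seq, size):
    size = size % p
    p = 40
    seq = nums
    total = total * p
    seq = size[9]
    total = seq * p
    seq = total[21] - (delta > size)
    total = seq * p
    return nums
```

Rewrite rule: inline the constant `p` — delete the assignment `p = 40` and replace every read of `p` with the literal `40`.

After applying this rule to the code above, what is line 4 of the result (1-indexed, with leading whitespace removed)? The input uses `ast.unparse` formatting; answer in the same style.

Transformed code:
def main(total, seq, size):
    size = size % 40
    seq = nums
    total = total * 40
    seq = size[9]
    total = seq * 40
    seq = total[21] - (delta > size)
    total = seq * 40
    return nums

total = total * 40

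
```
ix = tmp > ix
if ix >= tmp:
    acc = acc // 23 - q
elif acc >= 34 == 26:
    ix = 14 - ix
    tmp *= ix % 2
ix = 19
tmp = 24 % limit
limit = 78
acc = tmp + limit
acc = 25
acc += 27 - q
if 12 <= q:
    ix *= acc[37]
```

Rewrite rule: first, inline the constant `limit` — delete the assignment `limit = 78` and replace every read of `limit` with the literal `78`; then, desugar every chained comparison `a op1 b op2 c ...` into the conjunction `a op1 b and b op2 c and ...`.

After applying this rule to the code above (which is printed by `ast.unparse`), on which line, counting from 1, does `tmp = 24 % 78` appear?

8

Transformed code:
ix = tmp > ix
if ix >= tmp:
    acc = acc // 23 - q
elif acc >= 34 and 34 == 26:
    ix = 14 - ix
    tmp *= ix % 2
ix = 19
tmp = 24 % 78
acc = tmp + 78
acc = 25
acc += 27 - q
if 12 <= q:
    ix *= acc[37]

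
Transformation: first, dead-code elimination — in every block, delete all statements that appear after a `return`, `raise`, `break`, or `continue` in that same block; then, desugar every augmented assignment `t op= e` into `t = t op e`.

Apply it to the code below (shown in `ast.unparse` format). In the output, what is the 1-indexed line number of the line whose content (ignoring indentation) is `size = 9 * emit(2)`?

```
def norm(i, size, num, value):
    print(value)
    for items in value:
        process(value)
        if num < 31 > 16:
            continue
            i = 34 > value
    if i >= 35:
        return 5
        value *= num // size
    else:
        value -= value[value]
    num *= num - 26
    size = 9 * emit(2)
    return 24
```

Transformed code:
def norm(i, size, num, value):
    print(value)
    for items in value:
        process(value)
        if num < 31 > 16:
            continue
    if i >= 35:
        return 5
    else:
        value = value - value[value]
    num = num * (num - 26)
    size = 9 * emit(2)
    return 24

12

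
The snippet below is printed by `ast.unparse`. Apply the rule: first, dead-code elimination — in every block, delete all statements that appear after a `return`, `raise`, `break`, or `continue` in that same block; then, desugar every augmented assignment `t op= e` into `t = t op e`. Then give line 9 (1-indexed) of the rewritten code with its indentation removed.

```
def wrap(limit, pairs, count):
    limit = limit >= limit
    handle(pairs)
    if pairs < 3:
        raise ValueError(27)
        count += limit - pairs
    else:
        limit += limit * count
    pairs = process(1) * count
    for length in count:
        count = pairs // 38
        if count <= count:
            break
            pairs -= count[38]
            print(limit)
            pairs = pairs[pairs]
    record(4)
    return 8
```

for length in count:

Transformed code:
def wrap(limit, pairs, count):
    limit = limit >= limit
    handle(pairs)
    if pairs < 3:
        raise ValueError(27)
    else:
        limit = limit + limit * count
    pairs = process(1) * count
    for length in count:
        count = pairs // 38
        if count <= count:
            break
    record(4)
    return 8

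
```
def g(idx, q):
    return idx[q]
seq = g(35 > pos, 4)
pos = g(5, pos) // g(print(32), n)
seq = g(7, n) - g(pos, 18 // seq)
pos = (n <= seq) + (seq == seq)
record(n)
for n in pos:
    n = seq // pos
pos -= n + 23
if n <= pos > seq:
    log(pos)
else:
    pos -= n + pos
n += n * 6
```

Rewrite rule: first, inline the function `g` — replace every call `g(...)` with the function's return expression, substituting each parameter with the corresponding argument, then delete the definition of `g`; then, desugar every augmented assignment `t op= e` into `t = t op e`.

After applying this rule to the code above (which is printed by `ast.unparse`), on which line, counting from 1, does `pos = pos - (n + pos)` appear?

12

Transformed code:
seq = (35 > pos)[4]
pos = 5[pos] // print(32)[n]
seq = 7[n] - pos[18 // seq]
pos = (n <= seq) + (seq == seq)
record(n)
for n in pos:
    n = seq // pos
pos = pos - (n + 23)
if n <= pos > seq:
    log(pos)
else:
    pos = pos - (n + pos)
n = n + n * 6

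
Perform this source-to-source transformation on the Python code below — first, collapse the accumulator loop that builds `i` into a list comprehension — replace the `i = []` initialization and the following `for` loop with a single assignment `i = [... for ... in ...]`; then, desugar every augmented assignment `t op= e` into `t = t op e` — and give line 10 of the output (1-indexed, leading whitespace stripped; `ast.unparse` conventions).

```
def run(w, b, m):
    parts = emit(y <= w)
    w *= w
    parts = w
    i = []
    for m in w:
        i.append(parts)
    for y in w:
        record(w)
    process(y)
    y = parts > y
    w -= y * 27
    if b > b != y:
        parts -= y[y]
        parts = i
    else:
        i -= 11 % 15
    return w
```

Transformed code:
def run(w, b, m):
    parts = emit(y <= w)
    w = w * w
    parts = w
    i = [parts for m in w]
    for y in w:
        record(w)
    process(y)
    y = parts > y
    w = w - y * 27
    if b > b != y:
        parts = parts - y[y]
        parts = i
    else:
        i = i - 11 % 15
    return w

w = w - y * 27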